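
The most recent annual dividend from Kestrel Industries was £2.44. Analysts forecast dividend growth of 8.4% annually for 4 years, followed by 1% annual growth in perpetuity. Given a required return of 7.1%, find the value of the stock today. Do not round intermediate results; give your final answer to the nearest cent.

D_1 = 2.64496
D_2 = 2.86714
D_3 = 3.10798
D_4 = 3.36905
Terminal value at year 4: TV = D_4×(1+g_2)/(r−g_2) = 3.40274/0.061 = 55.78257
P_0 = D_1/(1+r)^1 + D_2/(1+r)^2 + D_3/(1+r)^3 + D_4/(1+r)^4 + TV/(1+r)^4
    = 2.46962 + 2.49959 + 2.52993 + 2.56064 + 42.39754 = 52.45732

£52.46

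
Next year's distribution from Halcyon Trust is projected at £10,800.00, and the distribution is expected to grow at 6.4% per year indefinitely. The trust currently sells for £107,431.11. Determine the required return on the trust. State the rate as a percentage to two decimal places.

16.45%

P = D₁/(r − g) ⇒ r = D₁/P + g = £10,800.0000/£107,431.11 + 0.064 = 0.100530 + 0.064 = 0.164530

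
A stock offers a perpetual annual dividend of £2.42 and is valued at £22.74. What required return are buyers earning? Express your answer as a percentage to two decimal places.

10.64%

P = C/r ⇒ r = C/P = £2.42/£22.74 = 0.106420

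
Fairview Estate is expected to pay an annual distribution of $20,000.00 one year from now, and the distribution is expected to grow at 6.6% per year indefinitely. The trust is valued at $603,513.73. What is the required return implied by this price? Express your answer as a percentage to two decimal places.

9.91%

P = D₁/(r − g) ⇒ r = D₁/P + g = $20,000.0000/$603,513.73 + 0.066 = 0.033139 + 0.066 = 0.099139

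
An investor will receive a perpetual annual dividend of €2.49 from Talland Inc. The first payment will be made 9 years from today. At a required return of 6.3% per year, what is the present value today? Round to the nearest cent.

€24.24

Value at end of year 8: C / r = €2.49 / 0.063 = €39.5238
Discount to today: PV = €39.5238 / (1 + 0.063)^8 = €39.5238 / 1.630295 = €24.24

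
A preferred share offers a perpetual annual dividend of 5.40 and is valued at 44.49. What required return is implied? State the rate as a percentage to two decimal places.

12.14%

P = C/r ⇒ r = C/P = 5.40/44.49 = 0.121376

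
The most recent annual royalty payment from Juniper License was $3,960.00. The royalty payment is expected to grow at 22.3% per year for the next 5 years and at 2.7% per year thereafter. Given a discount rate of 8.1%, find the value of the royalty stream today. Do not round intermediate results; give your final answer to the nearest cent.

$168708.14

D_1 = 4843.08000
D_2 = 5923.08684
D_3 = 7243.93521
D_4 = 8859.33276
D_5 = 10834.96396
Terminal value at year 5: TV = D_5×(1+g_2)/(r−g_2) = 11127.50799/0.054 = 206064.96273
P_0 = D_1/(1+r)^1 + D_2/(1+r)^2 + D_3/(1+r)^3 + D_4/(1+r)^4 + D_5/(1+r)^5 + TV/(1+r)^5
    = 4480.18501 + 5068.70145 + 5734.52533 + 6487.81173 + 7340.04971 + 139596.87140 = 168708.14463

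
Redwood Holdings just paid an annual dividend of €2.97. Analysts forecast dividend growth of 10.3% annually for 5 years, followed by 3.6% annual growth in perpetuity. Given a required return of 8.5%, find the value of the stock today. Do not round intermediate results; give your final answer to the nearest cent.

D_1 = 3.27591
D_2 = 3.61333
D_3 = 3.98550
D_4 = 4.39601
D_5 = 4.84880
Terminal value at year 5: TV = D_5×(1+g_2)/(r−g_2) = 5.02335/0.049 = 102.51742
P_0 = D_1/(1+r)^1 + D_2/(1+r)^2 + D_3/(1+r)^3 + D_4/(1+r)^4 + D_5/(1+r)^5 + TV/(1+r)^5
    = 3.01927 + 3.06936 + 3.12028 + 3.17205 + 3.22467 + 68.17874 = 83.78438

€83.78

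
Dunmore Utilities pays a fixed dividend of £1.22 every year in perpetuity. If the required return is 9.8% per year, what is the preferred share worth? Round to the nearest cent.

Level perpetuity: PV = C / r = £1.22 / 0.098 = £12.45

£12.45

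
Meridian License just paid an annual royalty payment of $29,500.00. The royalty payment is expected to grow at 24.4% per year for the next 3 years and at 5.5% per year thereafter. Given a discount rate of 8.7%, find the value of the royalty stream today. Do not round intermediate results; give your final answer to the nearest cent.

D_1 = 36698.00000
D_2 = 45652.31200
D_3 = 56791.47613
Terminal value at year 3: TV = D_3×(1+g_2)/(r−g_2) = 59915.00732/0.032 = 1872343.97859
P_0 = D_1/(1+r)^1 + D_2/(1+r)^2 + D_3/(1+r)^3 + TV/(1+r)^3
    = 33760.80957 + 38637.02585 + 44217.53465 + 1457796.84539 = 1574412.21545

$1574412.22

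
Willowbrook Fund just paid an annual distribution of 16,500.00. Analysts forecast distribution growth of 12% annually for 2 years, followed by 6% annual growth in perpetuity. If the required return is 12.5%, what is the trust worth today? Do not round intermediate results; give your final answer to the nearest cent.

299470.77

D_1 = 18480.00000
D_2 = 20697.60000
Terminal value at year 2: TV = D_2×(1+g_2)/(r−g_2) = 21939.45600/0.065 = 337530.09231
P_0 = D_1/(1+r)^1 + D_2/(1+r)^2 + TV/(1+r)^2
    = 16426.66667 + 16353.65926 + 266690.44330 = 299470.76923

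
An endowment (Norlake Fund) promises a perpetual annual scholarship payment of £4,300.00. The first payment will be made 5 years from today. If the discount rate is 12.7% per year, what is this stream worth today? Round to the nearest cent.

Value at end of year 4: C / r = £4,300.00 / 0.127 = £33,858.2677
Discount to today: PV = £33,858.2677 / (1 + 0.127)^4 = £33,858.2677 / 1.613228 = £20,987.90

£20987.90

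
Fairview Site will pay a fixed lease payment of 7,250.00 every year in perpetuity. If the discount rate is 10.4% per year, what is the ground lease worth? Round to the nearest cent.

Level perpetuity: PV = C / r = 7,250.00 / 0.104 = 69,711.54

69711.54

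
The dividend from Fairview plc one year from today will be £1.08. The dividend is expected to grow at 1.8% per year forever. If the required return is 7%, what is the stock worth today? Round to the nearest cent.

£20.77

Growing perpetuity: P = D₁ / (r − g) = £1.0800 / (0.07 − 0.018) = £20.77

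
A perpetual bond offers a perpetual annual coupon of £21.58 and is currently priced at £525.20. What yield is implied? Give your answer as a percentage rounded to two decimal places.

P = C/r ⇒ r = C/P = £21.58/£525.20 = 0.041089

4.11%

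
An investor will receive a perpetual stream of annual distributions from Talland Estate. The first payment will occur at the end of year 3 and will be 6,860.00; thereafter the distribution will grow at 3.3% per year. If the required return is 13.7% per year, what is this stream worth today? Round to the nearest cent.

Value at end of year 2: C₁ / (r − g) = 6,860.00 / (0.137 − 0.033) = 65,961.5385
Discount to today: PV = 65,961.5385 / (1 + 0.137)^2 = 65,961.5385 / 1.292769 = 51,023.45

51023.45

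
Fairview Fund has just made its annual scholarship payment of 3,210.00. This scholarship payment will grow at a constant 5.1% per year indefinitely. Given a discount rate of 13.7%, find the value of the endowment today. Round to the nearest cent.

D₁ = D₀ × (1 + g) = 3,210.00 × 1.051 = 3,373.7100
Growing perpetuity: P = D₁ / (r − g) = 3,373.7100 / (0.137 − 0.051) = 39,229.19

39229.19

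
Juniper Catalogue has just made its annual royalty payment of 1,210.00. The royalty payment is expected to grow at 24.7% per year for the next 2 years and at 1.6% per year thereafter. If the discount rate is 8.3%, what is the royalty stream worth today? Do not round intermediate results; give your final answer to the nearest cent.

D_1 = 1508.87000
D_2 = 1881.56089
Terminal value at year 2: TV = D_2×(1+g_2)/(r−g_2) = 1911.66586/0.067 = 28532.32633
P_0 = D_1/(1+r)^1 + D_2/(1+r)^2 + TV/(1+r)^2
    = 1393.23176 + 1604.21053 + 24326.53587 = 27323.97817

27323.98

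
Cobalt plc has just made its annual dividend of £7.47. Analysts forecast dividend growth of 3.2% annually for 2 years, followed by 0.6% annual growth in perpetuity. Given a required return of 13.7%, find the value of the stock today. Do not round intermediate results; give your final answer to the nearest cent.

£60.19

D_1 = 7.70904
D_2 = 7.95573
Terminal value at year 2: TV = D_2×(1+g_2)/(r−g_2) = 8.00346/0.131 = 61.09514
P_0 = D_1/(1+r)^1 + D_2/(1+r)^2 + TV/(1+r)^2
    = 6.78016 + 6.15402 + 47.25913 = 60.19331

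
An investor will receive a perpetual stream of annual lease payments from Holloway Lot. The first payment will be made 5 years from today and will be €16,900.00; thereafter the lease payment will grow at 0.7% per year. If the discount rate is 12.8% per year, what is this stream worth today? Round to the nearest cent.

Value at end of year 4: C₁ / (r − g) = €16,900.00 / (0.128 − 0.007) = €139,669.4215
Discount to today: PV = €139,669.4215 / (1 + 0.128)^4 = €139,669.4215 / 1.618961 = €86,271.02

€86271.02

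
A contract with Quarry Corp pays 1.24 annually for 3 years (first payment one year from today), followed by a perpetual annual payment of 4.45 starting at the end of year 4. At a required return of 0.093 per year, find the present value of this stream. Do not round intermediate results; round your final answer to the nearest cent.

PV of 3-year annuity: 1.24 × [1 − (1+0.093)^−3] / 0.093 = 3.12210
Perpetuity value at year 3: 4.45 / 0.093 = 47.84946
PV of perpetuity: 47.84946 / (1+0.093)^3 = 36.64516
Total PV = 3.12210 + 36.64516 = 39.76725

39.77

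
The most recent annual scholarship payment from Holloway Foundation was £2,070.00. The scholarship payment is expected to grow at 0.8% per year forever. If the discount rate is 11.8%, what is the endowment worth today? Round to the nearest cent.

£18968.73

D₁ = D₀ × (1 + g) = £2,070.00 × 1.008 = £2,086.5600
Growing perpetuity: P = D₁ / (r − g) = £2,086.5600 / (0.118 − 0.008) = £18,968.73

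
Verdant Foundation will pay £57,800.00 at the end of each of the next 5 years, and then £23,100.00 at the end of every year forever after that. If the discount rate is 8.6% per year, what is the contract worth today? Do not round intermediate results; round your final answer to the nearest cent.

PV of 5-year annuity: £57,800.00 × [1 − (1+0.086)^−5] / 0.086 = 227174.73169
Perpetuity value at year 5: £23,100.00 / 0.086 = 268604.65116
PV of perpetuity: 268604.65116 / (1+0.086)^5 = 177813.36566
Total PV = 227174.73169 + 177813.36566 = 404988.09735

£404988.10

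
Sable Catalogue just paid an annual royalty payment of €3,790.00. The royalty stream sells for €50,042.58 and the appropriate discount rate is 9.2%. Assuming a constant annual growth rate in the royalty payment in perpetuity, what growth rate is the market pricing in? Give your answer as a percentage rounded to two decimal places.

P = D₀(1+g)/(r−g) ⇒ P(r−g) = D₀(1+g) ⇒ g(P+D₀) = P·r − D₀
g = (P·r − D₀)/(P + D₀) = (€50,042.58×0.092 − €3,790.00) / (€50,042.58 + €3,790.00) = 0.015119

1.51%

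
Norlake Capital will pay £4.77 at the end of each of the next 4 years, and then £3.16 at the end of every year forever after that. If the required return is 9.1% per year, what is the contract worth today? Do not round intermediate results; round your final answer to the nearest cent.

PV of 4-year annuity: £4.77 × [1 − (1+0.091)^−4] / 0.091 = 15.41960
Perpetuity value at year 4: £3.16 / 0.091 = 34.72527
PV of perpetuity: 34.72527 / (1+0.091)^4 = 24.51019
Total PV = 15.41960 + 24.51019 = 39.92980

£39.93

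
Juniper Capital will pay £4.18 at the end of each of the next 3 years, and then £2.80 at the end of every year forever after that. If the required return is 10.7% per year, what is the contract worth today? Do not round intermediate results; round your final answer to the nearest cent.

£29.56

PV of 3-year annuity: £4.18 × [1 − (1+0.107)^−3] / 0.107 = 10.26826
Perpetuity value at year 3: £2.80 / 0.107 = 26.16822
PV of perpetuity: 26.16822 / (1+0.107)^3 = 19.28996
Total PV = 10.26826 + 19.28996 = 29.55822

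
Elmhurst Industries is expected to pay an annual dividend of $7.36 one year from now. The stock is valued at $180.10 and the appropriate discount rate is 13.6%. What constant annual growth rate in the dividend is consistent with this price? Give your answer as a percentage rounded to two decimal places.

P = D₁/(r−g) ⇒ g = r − D₁/P = 0.136 − $7.36/$180.10 = 0.095134

9.51%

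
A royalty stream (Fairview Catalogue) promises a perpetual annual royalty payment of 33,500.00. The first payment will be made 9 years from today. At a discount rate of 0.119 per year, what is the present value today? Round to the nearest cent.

Value at end of year 8: C / r = 33,500.00 / 0.119 = 281,512.6050
Discount to today: PV = 281,512.6050 / (1 + 0.119)^8 = 281,512.6050 / 2.458333 = 114,513.62

114513.62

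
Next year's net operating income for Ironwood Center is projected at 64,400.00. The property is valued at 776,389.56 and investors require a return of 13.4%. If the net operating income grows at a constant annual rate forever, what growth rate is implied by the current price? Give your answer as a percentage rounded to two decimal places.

P = D₁/(r−g) ⇒ g = r − D₁/P = 0.134 − 64,400.00/776,389.56 = 0.051052

5.11%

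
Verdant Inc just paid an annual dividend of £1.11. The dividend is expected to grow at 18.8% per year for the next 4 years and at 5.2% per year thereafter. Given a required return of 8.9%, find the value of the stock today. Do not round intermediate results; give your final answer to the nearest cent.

£50.24

D_1 = 1.31868
D_2 = 1.56659
D_3 = 1.86111
D_4 = 2.21100
Terminal value at year 4: TV = D_4×(1+g_2)/(r−g_2) = 2.32597/0.037 = 62.86411
P_0 = D_1/(1+r)^1 + D_2/(1+r)^2 + D_3/(1+r)^3 + D_4/(1+r)^4 + TV/(1+r)^4
    = 1.21091 + 1.32099 + 1.44108 + 1.57209 + 44.69832 = 50.24340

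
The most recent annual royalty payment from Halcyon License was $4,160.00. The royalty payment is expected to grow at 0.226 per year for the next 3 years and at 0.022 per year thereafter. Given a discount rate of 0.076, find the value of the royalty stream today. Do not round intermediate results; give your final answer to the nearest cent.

D_1 = 5100.16000
D_2 = 6252.79616
D_3 = 7665.92809
Terminal value at year 3: TV = D_3×(1+g_2)/(r−g_2) = 7834.57851/0.054 = 145084.78723
P_0 = D_1/(1+r)^1 + D_2/(1+r)^2 + D_3/(1+r)^3 + TV/(1+r)^3
    = 4739.92565 + 5400.69596 + 6153.58108 + 116462.21968 = 132756.42236

$132756.42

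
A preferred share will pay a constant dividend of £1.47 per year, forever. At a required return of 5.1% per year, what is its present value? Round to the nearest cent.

£28.82

Level perpetuity: PV = C / r = £1.47 / 0.051 = £28.82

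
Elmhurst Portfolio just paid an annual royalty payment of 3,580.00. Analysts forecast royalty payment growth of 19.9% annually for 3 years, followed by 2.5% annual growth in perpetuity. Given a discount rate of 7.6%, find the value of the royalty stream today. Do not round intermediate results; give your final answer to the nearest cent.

D_1 = 4292.42000
D_2 = 5146.61158
D_3 = 6170.78728
Terminal value at year 3: TV = D_3×(1+g_2)/(r−g_2) = 6325.05697/0.051 = 124020.72483
P_0 = D_1/(1+r)^1 + D_2/(1+r)^2 + D_3/(1+r)^3 + TV/(1+r)^3
    = 3989.23792 + 4445.25675 + 4953.40413 + 99553.71046 = 112941.60926

112941.61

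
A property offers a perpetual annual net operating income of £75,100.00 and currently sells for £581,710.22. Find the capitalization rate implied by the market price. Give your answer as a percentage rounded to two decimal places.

P = C/r ⇒ r = C/P = £75,100.00/£581,710.22 = 0.129102

12.91%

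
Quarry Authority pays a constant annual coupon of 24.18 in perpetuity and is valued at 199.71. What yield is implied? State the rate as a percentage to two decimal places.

12.11%

P = C/r ⇒ r = C/P = 24.18/199.71 = 0.121076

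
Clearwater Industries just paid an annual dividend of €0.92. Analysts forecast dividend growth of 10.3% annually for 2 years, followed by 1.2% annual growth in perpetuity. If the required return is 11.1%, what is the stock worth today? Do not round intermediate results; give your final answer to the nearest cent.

D_1 = 1.01476
D_2 = 1.11928
Terminal value at year 2: TV = D_2×(1+g_2)/(r−g_2) = 1.13271/0.099 = 11.44153
P_0 = D_1/(1+r)^1 + D_2/(1+r)^2 + TV/(1+r)^2
    = 0.91338 + 0.90680 + 9.26949 = 11.08967

€11.09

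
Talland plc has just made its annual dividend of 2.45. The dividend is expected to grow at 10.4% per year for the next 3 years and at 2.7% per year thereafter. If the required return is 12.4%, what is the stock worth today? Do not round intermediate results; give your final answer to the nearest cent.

D_1 = 2.70480
D_2 = 2.98610
D_3 = 3.29665
Terminal value at year 3: TV = D_3×(1+g_2)/(r−g_2) = 3.38566/0.097 = 34.90374
P_0 = D_1/(1+r)^1 + D_2/(1+r)^2 + D_3/(1+r)^3 + TV/(1+r)^3
    = 2.40641 + 2.36359 + 2.32153 + 24.57950 = 31.67103

31.67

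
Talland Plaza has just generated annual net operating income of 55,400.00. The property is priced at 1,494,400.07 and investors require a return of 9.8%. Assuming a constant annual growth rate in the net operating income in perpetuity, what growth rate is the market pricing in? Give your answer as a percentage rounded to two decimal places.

5.88%

P = D₀(1+g)/(r−g) ⇒ P(r−g) = D₀(1+g) ⇒ g(P+D₀) = P·r − D₀
g = (P·r − D₀)/(P + D₀) = (1,494,400.07×0.098 − 55,400.00) / (1,494,400.07 + 55,400.00) = 0.058750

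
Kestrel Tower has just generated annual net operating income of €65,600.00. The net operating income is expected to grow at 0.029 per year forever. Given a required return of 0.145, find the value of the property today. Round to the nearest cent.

D₁ = D₀ × (1 + g) = €65,600.00 × 1.029 = €67,502.4000
Growing perpetuity: P = D₁ / (r − g) = €67,502.4000 / (0.145 − 0.029) = €581,917.24

€581917.24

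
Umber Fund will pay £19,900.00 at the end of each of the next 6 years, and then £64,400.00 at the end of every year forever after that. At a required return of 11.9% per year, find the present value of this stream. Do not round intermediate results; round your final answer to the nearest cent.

PV of 6-year annuity: £19,900.00 × [1 − (1+0.119)^−6] / 0.119 = 82049.25216
Perpetuity value at year 6: £64,400.00 / 0.119 = 541176.47059
PV of perpetuity: 541176.47059 / (1+0.119)^6 = 275650.24752
Total PV = 82049.25216 + 275650.24752 = 357699.49968

£357699.50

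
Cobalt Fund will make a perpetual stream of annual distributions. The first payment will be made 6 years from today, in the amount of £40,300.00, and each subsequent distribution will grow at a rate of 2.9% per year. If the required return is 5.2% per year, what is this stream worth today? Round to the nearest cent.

Value at end of year 5: C₁ / (r − g) = £40,300.00 / (0.052 − 0.029) = £1,752,173.9130
Discount to today: PV = £1,752,173.9130 / (1 + 0.052)^5 = £1,752,173.9130 / 1.288483 = £1,359,873.50

£1359873.50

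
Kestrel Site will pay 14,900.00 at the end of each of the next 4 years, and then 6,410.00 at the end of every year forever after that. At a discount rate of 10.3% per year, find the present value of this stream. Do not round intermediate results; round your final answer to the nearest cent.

88971.32

PV of 4-year annuity: 14,900.00 × [1 − (1+0.103)^−4] / 0.103 = 46925.89706
Perpetuity value at year 4: 6,410.00 / 0.103 = 62233.00971
PV of perpetuity: 62233.00971 / (1+0.103)^4 = 42045.42581
Total PV = 46925.89706 + 42045.42581 = 88971.32287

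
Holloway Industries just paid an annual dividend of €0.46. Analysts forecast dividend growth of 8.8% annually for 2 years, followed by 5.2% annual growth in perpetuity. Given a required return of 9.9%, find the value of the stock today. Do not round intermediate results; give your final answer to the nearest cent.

€11.00

D_1 = 0.50048
D_2 = 0.54452
Terminal value at year 2: TV = D_2×(1+g_2)/(r−g_2) = 0.57284/0.047 = 12.18803
P_0 = D_1/(1+r)^1 + D_2/(1+r)^2 + TV/(1+r)^2
    = 0.45540 + 0.45084 + 10.09109 = 10.99732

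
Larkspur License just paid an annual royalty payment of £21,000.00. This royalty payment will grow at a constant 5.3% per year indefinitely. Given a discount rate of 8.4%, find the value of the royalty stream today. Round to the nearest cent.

D₁ = D₀ × (1 + g) = £21,000.00 × 1.053 = £22,113.0000
Growing perpetuity: P = D₁ / (r − g) = £22,113.0000 / (0.084 − 0.053) = £713,322.58

£713322.58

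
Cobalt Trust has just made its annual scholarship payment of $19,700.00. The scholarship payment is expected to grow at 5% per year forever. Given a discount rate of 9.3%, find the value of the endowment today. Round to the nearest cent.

$481046.51

D₁ = D₀ × (1 + g) = $19,700.00 × 1.05 = $20,685.0000
Growing perpetuity: P = D₁ / (r − g) = $20,685.0000 / (0.093 − 0.05) = $481,046.51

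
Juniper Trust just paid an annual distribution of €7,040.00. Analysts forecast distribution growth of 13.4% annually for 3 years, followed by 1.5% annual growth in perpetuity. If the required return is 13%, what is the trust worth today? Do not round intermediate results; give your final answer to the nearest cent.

D_1 = 7983.36000
D_2 = 9053.13024
D_3 = 10266.24969
Terminal value at year 3: TV = D_3×(1+g_2)/(r−g_2) = 10420.24344/0.115 = 90610.81250
P_0 = D_1/(1+r)^1 + D_2/(1+r)^2 + D_3/(1+r)^3 + TV/(1+r)^3
    = 7064.92035 + 7089.92892 + 7115.02602 + 62797.83831 = 84067.71360

€84067.71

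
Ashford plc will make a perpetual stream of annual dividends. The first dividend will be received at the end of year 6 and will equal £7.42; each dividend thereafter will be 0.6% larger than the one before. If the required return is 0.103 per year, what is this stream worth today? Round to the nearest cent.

£46.85

Value at end of year 5: C₁ / (r − g) = £7.42 / (0.103 − 0.006) = £76.4948
Discount to today: PV = £76.4948 / (1 + 0.103)^5 = £76.4948 / 1.632592 = £46.85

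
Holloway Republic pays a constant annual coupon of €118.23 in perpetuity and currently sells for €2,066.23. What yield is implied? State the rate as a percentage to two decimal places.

P = C/r ⇒ r = C/P = €118.23/€2,066.23 = 0.057220

5.72%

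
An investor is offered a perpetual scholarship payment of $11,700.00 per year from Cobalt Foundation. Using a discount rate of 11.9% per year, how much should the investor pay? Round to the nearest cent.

Level perpetuity: PV = C / r = $11,700.00 / 0.119 = $98,319.33

$98319.33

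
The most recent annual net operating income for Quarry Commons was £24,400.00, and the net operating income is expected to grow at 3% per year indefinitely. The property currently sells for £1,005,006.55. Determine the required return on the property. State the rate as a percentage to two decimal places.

D₁ = £24,400.00 × 1.03 = £25,132.0000
P = D₁/(r − g) ⇒ r = D₁/P + g = £25,132.0000/£1,005,006.55 + 0.03 = 0.025007 + 0.03 = 0.055007

5.50%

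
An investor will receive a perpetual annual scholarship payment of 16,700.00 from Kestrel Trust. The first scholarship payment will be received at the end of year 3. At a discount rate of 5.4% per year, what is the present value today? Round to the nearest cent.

278382.22

Value at end of year 2: C / r = 16,700.00 / 0.054 = 309,259.2593
Discount to today: PV = 309,259.2593 / (1 + 0.054)^2 = 309,259.2593 / 1.110916 = 278,382.22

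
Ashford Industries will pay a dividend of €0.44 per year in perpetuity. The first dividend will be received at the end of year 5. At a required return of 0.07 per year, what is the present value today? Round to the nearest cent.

€4.80

Value at end of year 4: C / r = €0.44 / 0.07 = €6.2857
Discount to today: PV = €6.2857 / (1 + 0.07)^4 = €6.2857 / 1.310796 = €4.80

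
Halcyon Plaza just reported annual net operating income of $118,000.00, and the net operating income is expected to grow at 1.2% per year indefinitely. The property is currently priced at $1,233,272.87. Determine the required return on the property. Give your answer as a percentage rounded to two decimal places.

D₁ = $118,000.00 × 1.012 = $119,416.0000
P = D₁/(r − g) ⇒ r = D₁/P + g = $119,416.0000/$1,233,272.87 + 0.012 = 0.096829 + 0.012 = 0.108829

10.88%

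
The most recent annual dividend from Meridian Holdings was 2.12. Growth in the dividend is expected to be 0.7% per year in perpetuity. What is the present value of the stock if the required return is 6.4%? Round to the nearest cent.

D₁ = D₀ × (1 + g) = 2.12 × 1.007 = 2.1348
Growing perpetuity: P = D₁ / (r − g) = 2.1348 / (0.064 − 0.007) = 37.45

37.45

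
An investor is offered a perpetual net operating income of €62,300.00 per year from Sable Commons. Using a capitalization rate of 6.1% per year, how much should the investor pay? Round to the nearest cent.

Level perpetuity: PV = C / r = €62,300.00 / 0.061 = €1,021,311.48

€1021311.48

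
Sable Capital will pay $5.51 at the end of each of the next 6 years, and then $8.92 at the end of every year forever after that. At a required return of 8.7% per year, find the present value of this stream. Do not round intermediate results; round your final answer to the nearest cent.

PV of 6-year annuity: $5.51 × [1 − (1+0.087)^−6] / 0.087 = 24.94007
Perpetuity value at year 6: $8.92 / 0.087 = 102.52874
PV of perpetuity: 102.52874 / (1+0.087)^6 = 62.15389
Total PV = 24.94007 + 62.15389 = 87.09396

$87.09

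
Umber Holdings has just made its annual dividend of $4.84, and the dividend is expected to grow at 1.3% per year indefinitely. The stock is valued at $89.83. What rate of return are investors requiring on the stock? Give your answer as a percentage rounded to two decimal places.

D₁ = $4.84 × 1.013 = $4.9029
P = D₁/(r − g) ⇒ r = D₁/P + g = $4.9029/$89.83 + 0.013 = 0.054580 + 0.013 = 0.067580

6.76%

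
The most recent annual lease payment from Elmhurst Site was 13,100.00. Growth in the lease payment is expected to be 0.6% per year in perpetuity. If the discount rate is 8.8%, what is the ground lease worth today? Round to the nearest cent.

160714.63

D₁ = D₀ × (1 + g) = 13,100.00 × 1.006 = 13,178.6000
Growing perpetuity: P = D₁ / (r − g) = 13,178.6000 / (0.088 − 0.006) = 160,714.63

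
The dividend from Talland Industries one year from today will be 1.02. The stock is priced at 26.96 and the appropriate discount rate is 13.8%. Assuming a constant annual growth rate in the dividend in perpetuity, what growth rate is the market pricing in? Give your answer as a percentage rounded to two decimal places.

10.02%

P = D₁/(r−g) ⇒ g = r − D₁/P = 0.138 − 1.02/26.96 = 0.100166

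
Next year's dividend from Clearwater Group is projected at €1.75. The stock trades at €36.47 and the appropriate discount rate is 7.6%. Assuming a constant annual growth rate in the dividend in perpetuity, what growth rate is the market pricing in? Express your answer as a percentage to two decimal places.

P = D₁/(r−g) ⇒ g = r − D₁/P = 0.076 − €1.75/€36.47 = 0.028015

2.80%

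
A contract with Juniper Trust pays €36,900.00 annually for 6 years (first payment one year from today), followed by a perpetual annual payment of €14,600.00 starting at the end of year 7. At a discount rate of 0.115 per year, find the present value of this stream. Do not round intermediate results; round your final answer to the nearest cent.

€219954.08

PV of 6-year annuity: €36,900.00 × [1 − (1+0.115)^−6] / 0.115 = 153883.84982
Perpetuity value at year 6: €14,600.00 / 0.115 = 126956.52174
PV of perpetuity: 126956.52174 / (1+0.115)^6 = 66070.22885
Total PV = 153883.84982 + 66070.22885 = 219954.07868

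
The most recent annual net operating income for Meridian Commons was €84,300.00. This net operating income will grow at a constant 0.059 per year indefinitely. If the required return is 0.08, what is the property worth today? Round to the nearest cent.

D₁ = D₀ × (1 + g) = €84,300.00 × 1.059 = €89,273.7000
Growing perpetuity: P = D₁ / (r − g) = €89,273.7000 / (0.08 − 0.059) = €4,251,128.57

€4251128.57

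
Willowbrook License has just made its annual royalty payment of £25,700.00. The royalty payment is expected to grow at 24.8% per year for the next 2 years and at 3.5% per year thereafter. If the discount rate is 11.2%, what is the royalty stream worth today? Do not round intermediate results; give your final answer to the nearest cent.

£496327.20

D_1 = 32073.60000
D_2 = 40027.85280
Terminal value at year 2: TV = D_2×(1+g_2)/(r−g_2) = 41428.82765/0.077 = 538036.72270
P_0 = D_1/(1+r)^1 + D_2/(1+r)^2 + TV/(1+r)^2
    = 28843.16547 + 32370.74686 + 435113.28566 = 496327.19798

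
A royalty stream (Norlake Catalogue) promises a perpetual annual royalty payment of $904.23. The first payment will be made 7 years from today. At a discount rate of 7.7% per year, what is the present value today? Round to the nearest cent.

Value at end of year 6: C / r = $904.23 / 0.077 = $11,743.2468
Discount to today: PV = $11,743.2468 / (1 + 0.077)^6 = $11,743.2468 / 1.560609 = $7,524.78

$7524.78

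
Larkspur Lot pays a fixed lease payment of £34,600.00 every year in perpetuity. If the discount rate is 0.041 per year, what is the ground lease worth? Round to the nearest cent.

Level perpetuity: PV = C / r = £34,600.00 / 0.041 = £843,902.44

£843902.44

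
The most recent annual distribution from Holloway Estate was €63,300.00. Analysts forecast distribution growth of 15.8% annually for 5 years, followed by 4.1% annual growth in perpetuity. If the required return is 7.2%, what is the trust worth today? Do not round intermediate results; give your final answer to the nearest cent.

D_1 = 73301.40000
D_2 = 84883.02120
D_3 = 98294.53855
D_4 = 113825.07564
D_5 = 131809.43759
Terminal value at year 5: TV = D_5×(1+g_2)/(r−g_2) = 137213.62453/0.031 = 4426245.95267
P_0 = D_1/(1+r)^1 + D_2/(1+r)^2 + D_3/(1+r)^3 + D_4/(1+r)^4 + D_5/(1+r)^5 + TV/(1+r)^5
    = 68378.17164 + 73863.73392 + 79789.36929 + 86190.38212 + 93104.90905 + 3126522.91353 = 3527849.47955

€3527849.48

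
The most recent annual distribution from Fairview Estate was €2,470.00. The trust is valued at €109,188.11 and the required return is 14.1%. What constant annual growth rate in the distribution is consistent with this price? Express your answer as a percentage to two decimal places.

11.58%

P = D₀(1+g)/(r−g) ⇒ P(r−g) = D₀(1+g) ⇒ g(P+D₀) = P·r − D₀
g = (P·r − D₀)/(P + D₀) = (€109,188.11×0.141 − €2,470.00) / (€109,188.11 + €2,470.00) = 0.115760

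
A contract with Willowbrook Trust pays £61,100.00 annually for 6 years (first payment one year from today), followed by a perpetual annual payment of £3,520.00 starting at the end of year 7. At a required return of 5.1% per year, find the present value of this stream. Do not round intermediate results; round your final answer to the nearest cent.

£360345.63

PV of 6-year annuity: £61,100.00 × [1 − (1+0.051)^−6] / 0.051 = 309135.46646
Perpetuity value at year 6: £3,520.00 / 0.051 = 69019.60784
PV of perpetuity: 69019.60784 / (1+0.051)^6 = 51210.16689
Total PV = 309135.46646 + 51210.16689 = 360345.63335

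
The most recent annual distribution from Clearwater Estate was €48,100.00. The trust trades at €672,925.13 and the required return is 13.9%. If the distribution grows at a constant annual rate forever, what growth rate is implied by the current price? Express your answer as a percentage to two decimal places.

6.30%

P = D₀(1+g)/(r−g) ⇒ P(r−g) = D₀(1+g) ⇒ g(P+D₀) = P·r − D₀
g = (P·r − D₀)/(P + D₀) = (€672,925.13×0.139 − €48,100.00) / (€672,925.13 + €48,100.00) = 0.063017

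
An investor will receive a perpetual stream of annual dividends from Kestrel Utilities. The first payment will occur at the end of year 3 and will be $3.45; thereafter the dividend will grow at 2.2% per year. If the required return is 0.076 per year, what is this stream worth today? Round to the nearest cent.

Value at end of year 2: C₁ / (r − g) = $3.45 / (0.076 − 0.022) = $63.8889
Discount to today: PV = $63.8889 / (1 + 0.076)^2 = $63.8889 / 1.157776 = $55.18

$55.18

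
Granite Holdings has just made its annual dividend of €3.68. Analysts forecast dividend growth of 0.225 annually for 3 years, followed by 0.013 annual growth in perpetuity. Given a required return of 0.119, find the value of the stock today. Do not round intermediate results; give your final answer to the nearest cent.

D_1 = 4.50800
D_2 = 5.52230
D_3 = 6.76482
Terminal value at year 3: TV = D_3×(1+g_2)/(r−g_2) = 6.85276/0.106 = 64.64868
P_0 = D_1/(1+r)^1 + D_2/(1+r)^2 + D_3/(1+r)^3 + TV/(1+r)^3
    = 4.02860 + 4.41022 + 4.82798 + 46.13913 = 59.40593

€59.41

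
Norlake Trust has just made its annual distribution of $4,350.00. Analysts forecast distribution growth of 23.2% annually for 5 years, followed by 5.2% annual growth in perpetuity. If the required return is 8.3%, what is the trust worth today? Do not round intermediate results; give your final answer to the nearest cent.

D_1 = 5359.20000
D_2 = 6602.53440
D_3 = 8134.32238
D_4 = 10021.48517
D_5 = 12346.46973
Terminal value at year 5: TV = D_5×(1+g_2)/(r−g_2) = 12988.48616/0.031 = 418983.42450
P_0 = D_1/(1+r)^1 + D_2/(1+r)^2 + D_3/(1+r)^3 + D_4/(1+r)^4 + D_5/(1+r)^5 + TV/(1+r)^5
    = 4948.47645 + 5629.29177 + 6403.77421 + 7284.81055 + 8287.06057 + 281225.41022 = 313778.82377

$313778.82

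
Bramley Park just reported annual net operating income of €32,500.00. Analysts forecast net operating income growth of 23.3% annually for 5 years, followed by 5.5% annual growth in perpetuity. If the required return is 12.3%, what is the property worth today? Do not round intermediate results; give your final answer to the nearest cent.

D_1 = 40072.50000
D_2 = 49409.39250
D_3 = 60921.78095
D_4 = 75116.55591
D_5 = 92618.71344
Terminal value at year 5: TV = D_5×(1+g_2)/(r−g_2) = 97712.74268/0.068 = 1436952.09826
P_0 = D_1/(1+r)^1 + D_2/(1+r)^2 + D_3/(1+r)^3 + D_4/(1+r)^4 + D_5/(1+r)^5 + TV/(1+r)^5
    = 35683.43722 + 39178.69821 + 43016.32671 + 47229.85827 + 51856.11331 + 804532.34619 = 1021496.77992

€1021496.78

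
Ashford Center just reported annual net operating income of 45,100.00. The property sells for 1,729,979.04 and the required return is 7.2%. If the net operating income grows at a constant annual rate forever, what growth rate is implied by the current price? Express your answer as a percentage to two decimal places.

4.48%

P = D₀(1+g)/(r−g) ⇒ P(r−g) = D₀(1+g) ⇒ g(P+D₀) = P·r − D₀
g = (P·r − D₀)/(P + D₀) = (1,729,979.04×0.072 − 45,100.00) / (1,729,979.04 + 45,100.00) = 0.044763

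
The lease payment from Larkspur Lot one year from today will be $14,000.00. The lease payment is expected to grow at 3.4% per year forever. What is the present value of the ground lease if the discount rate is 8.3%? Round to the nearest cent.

$285714.29

Growing perpetuity: P = D₁ / (r − g) = $14,000.0000 / (0.083 − 0.034) = $285,714.29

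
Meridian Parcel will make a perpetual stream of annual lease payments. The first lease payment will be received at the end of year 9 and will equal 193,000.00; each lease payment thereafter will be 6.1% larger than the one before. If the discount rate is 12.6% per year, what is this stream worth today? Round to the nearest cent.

Value at end of year 8: C₁ / (r − g) = 193,000.00 / (0.126 − 0.061) = 2,969,230.7692
Discount to today: PV = 2,969,230.7692 / (1 + 0.126)^8 = 2,969,230.7692 / 2.584087 = 1,149,044.45

1149044.45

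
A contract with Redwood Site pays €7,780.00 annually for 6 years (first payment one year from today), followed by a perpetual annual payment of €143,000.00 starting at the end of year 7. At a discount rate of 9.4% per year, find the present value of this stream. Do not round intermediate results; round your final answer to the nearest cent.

PV of 6-year annuity: €7,780.00 × [1 − (1+0.094)^−6] / 0.094 = 34488.11963
Perpetuity value at year 6: €143,000.00 / 0.094 = 1521276.59574
PV of perpetuity: 1521276.59574 / (1+0.094)^6 = 887368.99836
Total PV = 34488.11963 + 887368.99836 = 921857.11799

€921857.12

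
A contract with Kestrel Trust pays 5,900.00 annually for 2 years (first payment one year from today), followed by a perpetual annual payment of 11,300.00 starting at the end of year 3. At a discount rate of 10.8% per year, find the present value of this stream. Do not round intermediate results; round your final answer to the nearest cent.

PV of 2-year annuity: 5,900.00 × [1 − (1+0.108)^−2] / 0.108 = 10130.78497
Perpetuity value at year 2: 11,300.00 / 0.108 = 104629.62963
PV of perpetuity: 104629.62963 / (1+0.108)^2 = 85226.60079
Total PV = 10130.78497 + 85226.60079 = 95357.38576

95357.39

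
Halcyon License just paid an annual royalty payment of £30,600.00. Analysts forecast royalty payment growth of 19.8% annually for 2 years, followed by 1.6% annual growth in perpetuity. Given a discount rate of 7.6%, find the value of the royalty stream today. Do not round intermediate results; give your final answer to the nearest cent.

D_1 = 36658.80000
D_2 = 43917.24240
Terminal value at year 2: TV = D_2×(1+g_2)/(r−g_2) = 44619.91828/0.06 = 743665.30464
P_0 = D_1/(1+r)^1 + D_2/(1+r)^2 + TV/(1+r)^2
    = 34069.51673 + 37932.41732 + 642322.26669 = 714324.20074

£714324.20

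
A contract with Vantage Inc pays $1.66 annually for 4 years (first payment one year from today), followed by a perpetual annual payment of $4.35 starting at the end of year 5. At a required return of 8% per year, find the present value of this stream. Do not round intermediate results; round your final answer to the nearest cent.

$45.47

PV of 4-year annuity: $1.66 × [1 − (1+0.08)^−4] / 0.08 = 5.49813
Perpetuity value at year 4: $4.35 / 0.08 = 54.37500
PV of perpetuity: 54.37500 / (1+0.08)^4 = 39.96725
Total PV = 5.49813 + 39.96725 = 45.46538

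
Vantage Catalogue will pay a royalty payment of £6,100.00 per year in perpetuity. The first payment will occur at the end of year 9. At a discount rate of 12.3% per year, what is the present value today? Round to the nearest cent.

Value at end of year 8: C / r = £6,100.00 / 0.123 = £49,593.4959
Discount to today: PV = £49,593.4959 / (1 + 0.123)^8 = £49,593.4959 / 2.529520 = £19,605.90

£19605.90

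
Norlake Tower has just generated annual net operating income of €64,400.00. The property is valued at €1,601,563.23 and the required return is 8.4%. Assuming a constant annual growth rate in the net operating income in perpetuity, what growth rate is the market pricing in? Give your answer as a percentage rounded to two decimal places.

4.21%

P = D₀(1+g)/(r−g) ⇒ P(r−g) = D₀(1+g) ⇒ g(P+D₀) = P·r − D₀
g = (P·r − D₀)/(P + D₀) = (€1,601,563.23×0.084 − €64,400.00) / (€1,601,563.23 + €64,400.00) = 0.042097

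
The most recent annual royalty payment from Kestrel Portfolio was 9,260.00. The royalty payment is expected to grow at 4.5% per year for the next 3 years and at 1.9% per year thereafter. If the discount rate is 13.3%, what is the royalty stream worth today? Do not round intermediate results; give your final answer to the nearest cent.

D_1 = 9676.70000
D_2 = 10112.15150
D_3 = 10567.19832
Terminal value at year 3: TV = D_3×(1+g_2)/(r−g_2) = 10767.97509/0.114 = 94455.92180
P_0 = D_1/(1+r)^1 + D_2/(1+r)^2 + D_3/(1+r)^3 + TV/(1+r)^3
    = 8540.77670 + 7877.41540 + 7265.57731 + 64944.06387 = 88627.83329

88627.83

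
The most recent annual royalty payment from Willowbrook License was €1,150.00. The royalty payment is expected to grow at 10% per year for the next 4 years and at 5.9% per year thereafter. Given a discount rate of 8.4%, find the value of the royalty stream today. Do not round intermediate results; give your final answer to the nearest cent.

D_1 = 1265.00000
D_2 = 1391.50000
D_3 = 1530.65000
D_4 = 1683.71500
Terminal value at year 4: TV = D_4×(1+g_2)/(r−g_2) = 1783.05418/0.025 = 71322.16740
P_0 = D_1/(1+r)^1 + D_2/(1+r)^2 + D_3/(1+r)^3 + D_4/(1+r)^4 + TV/(1+r)^4
    = 1166.97417 + 1184.19888 + 1201.67783 + 1219.41477 + 51654.40979 = 56426.67545

€56426.68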